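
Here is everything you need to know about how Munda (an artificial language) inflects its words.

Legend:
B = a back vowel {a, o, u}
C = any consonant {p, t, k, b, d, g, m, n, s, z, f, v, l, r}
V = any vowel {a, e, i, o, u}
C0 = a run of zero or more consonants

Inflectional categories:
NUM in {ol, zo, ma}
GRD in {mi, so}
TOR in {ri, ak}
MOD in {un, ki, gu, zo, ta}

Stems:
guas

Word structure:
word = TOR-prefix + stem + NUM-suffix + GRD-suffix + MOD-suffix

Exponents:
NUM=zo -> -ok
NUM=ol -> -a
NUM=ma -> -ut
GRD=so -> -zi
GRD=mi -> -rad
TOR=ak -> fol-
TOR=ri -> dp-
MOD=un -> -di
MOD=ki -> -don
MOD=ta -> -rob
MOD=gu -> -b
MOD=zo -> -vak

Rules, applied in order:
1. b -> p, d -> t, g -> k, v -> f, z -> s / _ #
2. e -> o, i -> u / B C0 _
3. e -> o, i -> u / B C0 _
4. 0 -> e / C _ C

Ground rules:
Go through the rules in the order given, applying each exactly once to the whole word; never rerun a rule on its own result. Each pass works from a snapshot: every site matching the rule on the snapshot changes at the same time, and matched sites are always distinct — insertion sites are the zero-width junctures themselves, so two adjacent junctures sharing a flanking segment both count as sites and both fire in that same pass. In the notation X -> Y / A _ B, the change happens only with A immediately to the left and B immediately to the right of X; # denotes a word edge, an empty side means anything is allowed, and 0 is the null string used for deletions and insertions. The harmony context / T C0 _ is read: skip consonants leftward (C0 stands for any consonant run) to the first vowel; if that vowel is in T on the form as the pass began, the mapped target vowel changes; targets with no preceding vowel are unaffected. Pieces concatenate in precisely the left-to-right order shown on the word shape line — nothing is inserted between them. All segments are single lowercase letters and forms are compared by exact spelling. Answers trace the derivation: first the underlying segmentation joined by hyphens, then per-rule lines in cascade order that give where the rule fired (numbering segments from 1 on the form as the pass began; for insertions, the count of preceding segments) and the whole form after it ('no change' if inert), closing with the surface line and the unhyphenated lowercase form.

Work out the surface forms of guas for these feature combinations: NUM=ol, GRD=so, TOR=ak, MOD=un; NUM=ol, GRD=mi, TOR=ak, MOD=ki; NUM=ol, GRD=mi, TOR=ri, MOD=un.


cell NUM=ol, GRD=so, TOR=ak, MOD=un:
underlying: fol-guas-a-zi-di
1. b -> p, d -> t, g -> k, v -> f, z -> s / _ #: no change
2. e -> o, i -> u / B C0 _: fires at position(s) 10: folguasazudi
3. e -> o, i -> u / B C0 _: fires at position(s) 12: folguasazudu
4. 0 -> e / C _ C: inserts after position(s) 3: foleguasazudu
surface: foleguasazudu

cell NUM=ol, GRD=mi, TOR=ak, MOD=ki:
underlying: fol-guas-a-rad-don
1. b -> p, d -> t, g -> k, v -> f, z -> s / _ #: no change
2. e -> o, i -> u / B C0 _: no change
3. e -> o, i -> u / B C0 _: no change
4. 0 -> e / C _ C: inserts after position(s) 3, 11: foleguasaradedon
surface: foleguasaradedon

cell NUM=ol, GRD=mi, TOR=ri, MOD=un:
underlying: dp-guas-a-rad-di
1. b -> p, d -> t, g -> k, v -> f, z -> s / _ #: no change
2. e -> o, i -> u / B C0 _: fires at position(s) 12: dpguasaraddu
3. e -> o, i -> u / B C0 _: no change
4. 0 -> e / C _ C: inserts after position(s) 1, 2, 10: depeguasaradedu
surface: depeguasaradedu


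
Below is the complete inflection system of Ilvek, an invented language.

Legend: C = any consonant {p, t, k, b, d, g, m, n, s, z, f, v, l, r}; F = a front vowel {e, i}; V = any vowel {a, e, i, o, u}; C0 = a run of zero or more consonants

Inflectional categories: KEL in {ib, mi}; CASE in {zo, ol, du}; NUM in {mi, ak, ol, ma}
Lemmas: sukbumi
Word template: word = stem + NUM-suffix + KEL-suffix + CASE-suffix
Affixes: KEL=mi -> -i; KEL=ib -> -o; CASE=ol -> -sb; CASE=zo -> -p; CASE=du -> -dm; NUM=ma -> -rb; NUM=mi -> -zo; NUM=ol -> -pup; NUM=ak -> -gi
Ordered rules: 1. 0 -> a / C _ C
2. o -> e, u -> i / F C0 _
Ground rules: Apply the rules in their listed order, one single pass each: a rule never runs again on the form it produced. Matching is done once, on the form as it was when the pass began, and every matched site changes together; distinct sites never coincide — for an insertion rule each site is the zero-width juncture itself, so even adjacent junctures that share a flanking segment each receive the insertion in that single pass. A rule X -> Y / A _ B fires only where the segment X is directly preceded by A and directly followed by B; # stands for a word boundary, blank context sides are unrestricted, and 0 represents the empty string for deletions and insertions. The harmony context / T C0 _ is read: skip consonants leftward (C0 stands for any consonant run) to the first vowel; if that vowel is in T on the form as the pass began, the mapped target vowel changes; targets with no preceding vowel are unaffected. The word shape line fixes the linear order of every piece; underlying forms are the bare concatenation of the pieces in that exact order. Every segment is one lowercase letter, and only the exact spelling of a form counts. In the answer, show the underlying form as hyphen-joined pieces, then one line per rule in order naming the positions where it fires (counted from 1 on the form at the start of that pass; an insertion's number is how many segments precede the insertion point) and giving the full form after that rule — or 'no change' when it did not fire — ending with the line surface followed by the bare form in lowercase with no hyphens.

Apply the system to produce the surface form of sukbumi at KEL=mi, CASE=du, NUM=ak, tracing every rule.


underlying: sukbumi-gi-i-dm
1. 0 -> a / C _ C: inserts after position(s) 3, 11: sukabumigiidam
2. o -> e, u -> i / F C0 _: no change
surface: sukabumigiidam


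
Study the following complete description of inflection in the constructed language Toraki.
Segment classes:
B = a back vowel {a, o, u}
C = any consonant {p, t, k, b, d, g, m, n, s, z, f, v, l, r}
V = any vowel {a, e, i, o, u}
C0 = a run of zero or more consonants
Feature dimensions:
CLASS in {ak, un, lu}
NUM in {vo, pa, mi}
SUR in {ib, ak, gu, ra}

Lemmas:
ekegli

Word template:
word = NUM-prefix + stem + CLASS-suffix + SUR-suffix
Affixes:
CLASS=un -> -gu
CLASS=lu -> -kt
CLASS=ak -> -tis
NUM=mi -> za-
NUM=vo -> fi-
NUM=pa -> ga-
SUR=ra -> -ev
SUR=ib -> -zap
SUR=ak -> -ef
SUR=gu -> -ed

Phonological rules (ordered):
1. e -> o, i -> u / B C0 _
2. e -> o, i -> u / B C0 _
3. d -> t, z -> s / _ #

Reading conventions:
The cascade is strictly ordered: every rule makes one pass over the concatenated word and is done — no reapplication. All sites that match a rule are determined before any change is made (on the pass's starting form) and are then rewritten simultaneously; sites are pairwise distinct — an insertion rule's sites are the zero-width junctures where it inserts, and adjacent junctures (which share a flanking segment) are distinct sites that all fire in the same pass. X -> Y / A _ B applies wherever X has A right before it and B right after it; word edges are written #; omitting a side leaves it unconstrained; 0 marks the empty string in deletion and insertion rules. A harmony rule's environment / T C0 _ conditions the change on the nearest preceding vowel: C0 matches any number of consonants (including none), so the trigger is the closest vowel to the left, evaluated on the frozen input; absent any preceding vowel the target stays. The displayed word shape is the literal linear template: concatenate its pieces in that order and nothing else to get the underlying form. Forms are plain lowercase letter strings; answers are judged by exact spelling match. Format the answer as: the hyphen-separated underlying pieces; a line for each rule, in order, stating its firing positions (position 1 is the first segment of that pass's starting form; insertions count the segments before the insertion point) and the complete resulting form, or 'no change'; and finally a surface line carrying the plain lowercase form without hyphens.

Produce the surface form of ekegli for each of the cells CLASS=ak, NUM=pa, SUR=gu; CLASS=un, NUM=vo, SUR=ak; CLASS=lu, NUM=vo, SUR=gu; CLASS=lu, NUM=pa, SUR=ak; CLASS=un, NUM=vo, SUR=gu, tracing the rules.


cell CLASS=ak, NUM=pa, SUR=gu:
underlying: ga-ekegli-tis-ed
1. e -> o, i -> u / B C0 _: fires at position(s) 3: gaokeglitised
2. e -> o, i -> u / B C0 _: fires at position(s) 5: gaokoglitised
3. d -> t, z -> s / _ #: fires at position(s) 13: gaokoglitiset
surface: gaokoglitiset

cell CLASS=un, NUM=vo, SUR=ak:
underlying: fi-ekegli-gu-ef
1. e -> o, i -> u / B C0 _: fires at position(s) 11: fiekegliguof
2. e -> o, i -> u / B C0 _: no change
3. d -> t, z -> s / _ #: no change
surface: fiekegliguof

cell CLASS=lu, NUM=vo, SUR=gu:
underlying: fi-ekegli-kt-ed
1. e -> o, i -> u / B C0 _: no change
2. e -> o, i -> u / B C0 _: no change
3. d -> t, z -> s / _ #: fires at position(s) 12: fiekegliktet
surface: fiekegliktet

cell CLASS=lu, NUM=pa, SUR=ak:
underlying: ga-ekegli-kt-ef
1. e -> o, i -> u / B C0 _: fires at position(s) 3: gaokegliktef
2. e -> o, i -> u / B C0 _: fires at position(s) 5: gaokogliktef
3. d -> t, z -> s / _ #: no change
surface: gaokogliktef

cell CLASS=un, NUM=vo, SUR=gu:
underlying: fi-ekegli-gu-ed
1. e -> o, i -> u / B C0 _: fires at position(s) 11: fiekegliguod
2. e -> o, i -> u / B C0 _: no change
3. d -> t, z -> s / _ #: fires at position(s) 12: fiekegliguot
surface: fiekegliguot


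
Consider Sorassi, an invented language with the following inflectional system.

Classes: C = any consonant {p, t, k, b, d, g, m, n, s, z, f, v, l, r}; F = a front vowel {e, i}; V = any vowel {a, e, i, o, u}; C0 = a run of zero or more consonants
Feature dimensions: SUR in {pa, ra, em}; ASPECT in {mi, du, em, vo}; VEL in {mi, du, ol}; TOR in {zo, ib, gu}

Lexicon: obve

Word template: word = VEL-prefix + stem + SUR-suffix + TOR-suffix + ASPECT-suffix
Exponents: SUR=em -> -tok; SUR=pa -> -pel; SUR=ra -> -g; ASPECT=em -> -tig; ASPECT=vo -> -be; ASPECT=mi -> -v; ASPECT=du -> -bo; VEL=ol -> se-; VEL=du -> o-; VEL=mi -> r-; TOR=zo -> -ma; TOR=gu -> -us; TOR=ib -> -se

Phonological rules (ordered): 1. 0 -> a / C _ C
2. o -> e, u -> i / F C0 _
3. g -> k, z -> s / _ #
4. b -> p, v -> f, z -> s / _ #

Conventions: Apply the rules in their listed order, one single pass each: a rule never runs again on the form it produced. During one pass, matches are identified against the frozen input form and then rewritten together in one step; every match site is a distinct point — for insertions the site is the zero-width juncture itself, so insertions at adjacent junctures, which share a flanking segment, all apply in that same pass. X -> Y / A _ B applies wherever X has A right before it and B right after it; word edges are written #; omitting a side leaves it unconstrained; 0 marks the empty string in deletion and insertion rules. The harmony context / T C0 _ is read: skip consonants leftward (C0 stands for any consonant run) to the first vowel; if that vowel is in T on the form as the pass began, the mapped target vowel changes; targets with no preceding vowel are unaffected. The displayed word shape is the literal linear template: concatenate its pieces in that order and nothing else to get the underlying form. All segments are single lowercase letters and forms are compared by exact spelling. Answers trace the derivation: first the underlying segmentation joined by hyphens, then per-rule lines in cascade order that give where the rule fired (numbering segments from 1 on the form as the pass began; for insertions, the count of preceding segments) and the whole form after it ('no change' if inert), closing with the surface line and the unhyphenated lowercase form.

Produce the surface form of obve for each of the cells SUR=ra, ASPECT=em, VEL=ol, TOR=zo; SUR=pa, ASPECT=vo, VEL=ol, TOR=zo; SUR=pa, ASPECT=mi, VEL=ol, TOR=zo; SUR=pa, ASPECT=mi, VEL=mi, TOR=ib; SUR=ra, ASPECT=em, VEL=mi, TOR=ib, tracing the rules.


cell SUR=ra, ASPECT=em, VEL=ol, TOR=zo:
underlying: se-obve-g-ma-tig
1. 0 -> a / C _ C: inserts after position(s) 4, 7: seobavegamatig
2. o -> e, u -> i / F C0 _: fires at position(s) 3: seebavegamatig
3. g -> k, z -> s / _ #: fires at position(s) 14: seebavegamatik
4. b -> p, v -> f, z -> s / _ #: no change
surface: seebavegamatik

cell SUR=pa, ASPECT=vo, VEL=ol, TOR=zo:
underlying: se-obve-pel-ma-be
1. 0 -> a / C _ C: inserts after position(s) 4, 9: seobavepelamabe
2. o -> e, u -> i / F C0 _: fires at position(s) 3: seebavepelamabe
3. g -> k, z -> s / _ #: no change
4. b -> p, v -> f, z -> s / _ #: no change
surface: seebavepelamabe

cell SUR=pa, ASPECT=mi, VEL=ol, TOR=zo:
underlying: se-obve-pel-ma-v
1. 0 -> a / C _ C: inserts after position(s) 4, 9: seobavepelamav
2. o -> e, u -> i / F C0 _: fires at position(s) 3: seebavepelamav
3. g -> k, z -> s / _ #: no change
4. b -> p, v -> f, z -> s / _ #: fires at position(s) 14: seebavepelamaf
surface: seebavepelamaf

cell SUR=pa, ASPECT=mi, VEL=mi, TOR=ib:
underlying: r-obve-pel-se-v
1. 0 -> a / C _ C: inserts after position(s) 3, 8: robavepelasev
2. o -> e, u -> i / F C0 _: no change
3. g -> k, z -> s / _ #: no change
4. b -> p, v -> f, z -> s / _ #: fires at position(s) 13: robavepelasef
surface: robavepelasef

cell SUR=ra, ASPECT=em, VEL=mi, TOR=ib:
underlying: r-obve-g-se-tig
1. 0 -> a / C _ C: inserts after position(s) 3, 6: robavegasetig
2. o -> e, u -> i / F C0 _: no change
3. g -> k, z -> s / _ #: fires at position(s) 13: robavegasetik
4. b -> p, v -> f, z -> s / _ #: no change
surface: robavegasetik


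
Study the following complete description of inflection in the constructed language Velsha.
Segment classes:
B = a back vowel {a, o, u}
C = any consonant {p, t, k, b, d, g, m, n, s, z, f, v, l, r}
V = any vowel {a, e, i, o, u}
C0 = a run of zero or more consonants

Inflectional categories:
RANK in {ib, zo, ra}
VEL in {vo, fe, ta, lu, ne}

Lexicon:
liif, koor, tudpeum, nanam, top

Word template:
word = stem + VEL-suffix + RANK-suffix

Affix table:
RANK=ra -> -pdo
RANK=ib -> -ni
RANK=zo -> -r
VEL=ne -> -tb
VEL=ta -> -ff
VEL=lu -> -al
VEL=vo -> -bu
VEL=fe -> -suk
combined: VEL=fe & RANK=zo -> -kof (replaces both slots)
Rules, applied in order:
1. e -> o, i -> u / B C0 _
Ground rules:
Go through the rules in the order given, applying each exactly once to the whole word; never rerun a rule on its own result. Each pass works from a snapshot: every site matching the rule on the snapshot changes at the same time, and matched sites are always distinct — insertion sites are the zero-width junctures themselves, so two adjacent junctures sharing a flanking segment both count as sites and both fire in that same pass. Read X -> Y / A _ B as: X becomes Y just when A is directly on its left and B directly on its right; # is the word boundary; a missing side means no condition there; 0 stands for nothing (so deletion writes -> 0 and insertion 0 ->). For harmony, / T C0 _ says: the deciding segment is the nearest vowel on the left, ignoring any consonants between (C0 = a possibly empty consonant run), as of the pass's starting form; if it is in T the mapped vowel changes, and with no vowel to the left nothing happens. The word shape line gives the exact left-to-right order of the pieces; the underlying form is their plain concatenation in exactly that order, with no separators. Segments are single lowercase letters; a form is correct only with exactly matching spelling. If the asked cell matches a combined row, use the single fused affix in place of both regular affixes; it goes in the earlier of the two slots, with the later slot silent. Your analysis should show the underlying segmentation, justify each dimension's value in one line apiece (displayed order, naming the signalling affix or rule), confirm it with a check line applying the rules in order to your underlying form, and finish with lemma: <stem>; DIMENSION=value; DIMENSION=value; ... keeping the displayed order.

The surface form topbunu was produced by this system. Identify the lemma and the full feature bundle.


underlying: top-bu-ni
RANK=ib - signalled by the affix -ni
VEL=vo - signalled by the affix -bu
check: topbuni -> topbunu
lemma: top; RANK=ib; VEL=vo


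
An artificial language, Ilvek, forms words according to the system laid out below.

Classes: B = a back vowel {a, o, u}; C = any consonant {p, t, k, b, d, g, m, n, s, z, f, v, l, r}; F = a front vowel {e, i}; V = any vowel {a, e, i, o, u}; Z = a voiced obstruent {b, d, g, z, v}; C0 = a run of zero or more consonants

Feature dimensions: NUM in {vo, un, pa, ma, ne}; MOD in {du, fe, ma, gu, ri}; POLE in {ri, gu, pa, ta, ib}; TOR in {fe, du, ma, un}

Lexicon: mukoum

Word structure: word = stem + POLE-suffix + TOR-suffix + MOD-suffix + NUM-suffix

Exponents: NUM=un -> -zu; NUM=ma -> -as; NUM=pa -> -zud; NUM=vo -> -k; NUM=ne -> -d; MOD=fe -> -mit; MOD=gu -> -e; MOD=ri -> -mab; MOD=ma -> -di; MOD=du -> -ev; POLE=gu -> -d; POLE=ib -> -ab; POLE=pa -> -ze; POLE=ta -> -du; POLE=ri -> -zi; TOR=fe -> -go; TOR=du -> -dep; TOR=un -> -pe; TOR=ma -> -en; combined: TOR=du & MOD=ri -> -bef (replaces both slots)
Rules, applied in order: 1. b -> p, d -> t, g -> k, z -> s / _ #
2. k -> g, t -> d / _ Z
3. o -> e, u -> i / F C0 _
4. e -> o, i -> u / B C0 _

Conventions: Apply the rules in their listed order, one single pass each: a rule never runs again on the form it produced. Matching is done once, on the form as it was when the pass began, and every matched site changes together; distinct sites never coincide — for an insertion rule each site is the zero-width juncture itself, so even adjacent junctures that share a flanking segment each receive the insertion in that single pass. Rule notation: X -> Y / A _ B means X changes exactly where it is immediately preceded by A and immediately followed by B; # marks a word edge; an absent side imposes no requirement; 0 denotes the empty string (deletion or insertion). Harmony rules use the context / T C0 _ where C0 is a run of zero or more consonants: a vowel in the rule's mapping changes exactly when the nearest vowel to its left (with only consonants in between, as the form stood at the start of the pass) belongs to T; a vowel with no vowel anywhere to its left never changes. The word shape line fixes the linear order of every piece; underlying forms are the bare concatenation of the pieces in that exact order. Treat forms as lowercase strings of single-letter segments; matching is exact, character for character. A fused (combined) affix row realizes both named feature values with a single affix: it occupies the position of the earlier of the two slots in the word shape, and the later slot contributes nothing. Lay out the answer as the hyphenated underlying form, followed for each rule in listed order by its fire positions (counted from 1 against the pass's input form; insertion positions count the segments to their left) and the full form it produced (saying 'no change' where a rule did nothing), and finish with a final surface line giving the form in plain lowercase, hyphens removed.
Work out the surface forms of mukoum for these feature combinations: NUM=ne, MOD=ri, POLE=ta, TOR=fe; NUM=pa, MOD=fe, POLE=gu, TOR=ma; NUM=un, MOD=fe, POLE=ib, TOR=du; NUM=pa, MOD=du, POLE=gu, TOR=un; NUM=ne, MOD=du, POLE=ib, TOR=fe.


cell NUM=ne, MOD=ri, POLE=ta, TOR=fe:
underlying: mukoum-du-go-mab-d
1. b -> p, d -> t, g -> k, z -> s / _ #: fires at position(s) 14: mukoumdugomabt
2. k -> g, t -> d / _ Z: no change
3. o -> e, u -> i / F C0 _: no change
4. e -> o, i -> u / B C0 _: no change
surface: mukoumdugomabt

cell NUM=pa, MOD=fe, POLE=gu, TOR=ma:
underlying: mukoum-d-en-mit-zud
1. b -> p, d -> t, g -> k, z -> s / _ #: fires at position(s) 15: mukoumdenmitzut
2. k -> g, t -> d / _ Z: fires at position(s) 12: mukoumdenmidzut
3. o -> e, u -> i / F C0 _: fires at position(s) 14: mukoumdenmidzit
4. e -> o, i -> u / B C0 _: fires at position(s) 8: mukoumdonmidzit
surface: mukoumdonmidzit

cell NUM=un, MOD=fe, POLE=ib, TOR=du:
underlying: mukoum-ab-dep-mit-zu
1. b -> p, d -> t, g -> k, z -> s / _ #: no change
2. k -> g, t -> d / _ Z: fires at position(s) 14: mukoumabdepmidzu
3. o -> e, u -> i / F C0 _: fires at position(s) 16: mukoumabdepmidzi
4. e -> o, i -> u / B C0 _: fires at position(s) 10: mukoumabdopmidzi
surface: mukoumabdopmidzi

cell NUM=pa, MOD=du, POLE=gu, TOR=un:
underlying: mukoum-d-pe-ev-zud
1. b -> p, d -> t, g -> k, z -> s / _ #: fires at position(s) 14: mukoumdpeevzut
2. k -> g, t -> d / _ Z: no change
3. o -> e, u -> i / F C0 _: fires at position(s) 13: mukoumdpeevzit
4. e -> o, i -> u / B C0 _: fires at position(s) 9: mukoumdpoevzit
surface: mukoumdpoevzit

cell NUM=ne, MOD=du, POLE=ib, TOR=fe:
underlying: mukoum-ab-go-ev-d
1. b -> p, d -> t, g -> k, z -> s / _ #: fires at position(s) 13: mukoumabgoevt
2. k -> g, t -> d / _ Z: no change
3. o -> e, u -> i / F C0 _: no change
4. e -> o, i -> u / B C0 _: fires at position(s) 11: mukoumabgoovt
surface: mukoumabgoovt


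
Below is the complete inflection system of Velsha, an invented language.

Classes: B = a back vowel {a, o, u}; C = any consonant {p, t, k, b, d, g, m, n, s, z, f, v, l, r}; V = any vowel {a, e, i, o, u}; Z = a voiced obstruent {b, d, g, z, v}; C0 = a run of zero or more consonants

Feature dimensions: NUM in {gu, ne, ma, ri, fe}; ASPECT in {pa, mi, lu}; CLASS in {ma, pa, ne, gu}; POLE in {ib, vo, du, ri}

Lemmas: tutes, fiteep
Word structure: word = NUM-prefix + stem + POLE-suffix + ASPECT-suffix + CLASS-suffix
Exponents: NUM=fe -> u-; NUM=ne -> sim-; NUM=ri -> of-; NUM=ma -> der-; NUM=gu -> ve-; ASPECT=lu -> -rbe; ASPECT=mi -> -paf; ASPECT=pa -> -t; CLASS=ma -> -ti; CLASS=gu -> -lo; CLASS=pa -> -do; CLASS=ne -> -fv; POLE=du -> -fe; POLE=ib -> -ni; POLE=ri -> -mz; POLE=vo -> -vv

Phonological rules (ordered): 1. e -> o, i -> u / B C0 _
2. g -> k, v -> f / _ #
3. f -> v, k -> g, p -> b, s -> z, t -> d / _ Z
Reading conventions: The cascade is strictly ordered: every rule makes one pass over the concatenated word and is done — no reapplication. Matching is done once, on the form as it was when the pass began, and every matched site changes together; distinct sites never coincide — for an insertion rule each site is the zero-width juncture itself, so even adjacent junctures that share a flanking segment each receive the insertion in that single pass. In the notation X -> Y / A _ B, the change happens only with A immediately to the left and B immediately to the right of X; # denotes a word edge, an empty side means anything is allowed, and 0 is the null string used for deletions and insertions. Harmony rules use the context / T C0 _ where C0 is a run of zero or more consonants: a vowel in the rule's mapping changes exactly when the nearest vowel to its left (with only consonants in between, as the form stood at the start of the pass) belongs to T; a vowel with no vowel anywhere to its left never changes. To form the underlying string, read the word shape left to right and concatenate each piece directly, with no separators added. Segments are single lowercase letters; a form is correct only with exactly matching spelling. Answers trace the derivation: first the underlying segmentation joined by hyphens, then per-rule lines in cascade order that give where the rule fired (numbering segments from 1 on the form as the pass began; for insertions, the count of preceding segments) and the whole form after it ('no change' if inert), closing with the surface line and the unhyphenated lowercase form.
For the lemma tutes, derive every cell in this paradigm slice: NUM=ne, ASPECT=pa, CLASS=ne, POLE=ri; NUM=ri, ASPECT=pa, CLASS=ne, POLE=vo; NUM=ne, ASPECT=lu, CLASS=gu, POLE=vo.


cell NUM=ne, ASPECT=pa, CLASS=ne, POLE=ri:
underlying: sim-tutes-mz-t-fv
1. e -> o, i -> u / B C0 _: fires at position(s) 7: simtutosmztfv
2. g -> k, v -> f / _ #: fires at position(s) 13: simtutosmztff
3. f -> v, k -> g, p -> b, s -> z, t -> d / _ Z: no change
surface: simtutosmztff

cell NUM=ri, ASPECT=pa, CLASS=ne, POLE=vo:
underlying: of-tutes-vv-t-fv
1. e -> o, i -> u / B C0 _: fires at position(s) 6: oftutosvvtfv
2. g -> k, v -> f / _ #: fires at position(s) 12: oftutosvvtff
3. f -> v, k -> g, p -> b, s -> z, t -> d / _ Z: fires at position(s) 7: oftutozvvtff
surface: oftutozvvtff

cell NUM=ne, ASPECT=lu, CLASS=gu, POLE=vo:
underlying: sim-tutes-vv-rbe-lo
1. e -> o, i -> u / B C0 _: fires at position(s) 7: simtutosvvrbelo
2. g -> k, v -> f / _ #: no change
3. f -> v, k -> g, p -> b, s -> z, t -> d / _ Z: fires at position(s) 8: simtutozvvrbelo
surface: simtutozvvrbelo


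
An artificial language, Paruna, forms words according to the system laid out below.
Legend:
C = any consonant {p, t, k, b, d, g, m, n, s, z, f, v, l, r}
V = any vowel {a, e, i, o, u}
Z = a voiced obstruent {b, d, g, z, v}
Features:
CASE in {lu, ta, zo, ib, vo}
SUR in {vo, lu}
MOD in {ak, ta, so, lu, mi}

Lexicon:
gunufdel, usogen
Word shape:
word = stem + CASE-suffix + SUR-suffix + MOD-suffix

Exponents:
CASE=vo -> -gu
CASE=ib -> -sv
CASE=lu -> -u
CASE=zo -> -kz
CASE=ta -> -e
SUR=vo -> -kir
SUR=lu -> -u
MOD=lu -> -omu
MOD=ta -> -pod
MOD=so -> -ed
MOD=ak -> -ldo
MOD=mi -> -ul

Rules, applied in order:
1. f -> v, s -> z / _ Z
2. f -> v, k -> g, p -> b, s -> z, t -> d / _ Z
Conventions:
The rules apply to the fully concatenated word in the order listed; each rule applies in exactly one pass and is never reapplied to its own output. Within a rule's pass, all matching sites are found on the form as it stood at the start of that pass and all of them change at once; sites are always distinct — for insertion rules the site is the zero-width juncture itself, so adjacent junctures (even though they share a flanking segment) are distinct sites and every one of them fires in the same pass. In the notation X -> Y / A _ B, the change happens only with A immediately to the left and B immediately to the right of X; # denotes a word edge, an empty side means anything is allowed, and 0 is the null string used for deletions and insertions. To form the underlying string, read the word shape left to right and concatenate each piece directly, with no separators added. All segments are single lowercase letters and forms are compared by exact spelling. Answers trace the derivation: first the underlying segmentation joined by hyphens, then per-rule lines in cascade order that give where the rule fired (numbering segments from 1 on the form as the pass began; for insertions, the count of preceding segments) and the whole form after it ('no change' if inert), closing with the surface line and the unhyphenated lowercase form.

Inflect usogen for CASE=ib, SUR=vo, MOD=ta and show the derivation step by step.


underlying: usogen-sv-kir-pod
1. f -> v, s -> z / _ Z: fires at position(s) 7: usogenzvkirpod
2. f -> v, k -> g, p -> b, s -> z, t -> d / _ Z: no change
surface: usogenzvkirpod


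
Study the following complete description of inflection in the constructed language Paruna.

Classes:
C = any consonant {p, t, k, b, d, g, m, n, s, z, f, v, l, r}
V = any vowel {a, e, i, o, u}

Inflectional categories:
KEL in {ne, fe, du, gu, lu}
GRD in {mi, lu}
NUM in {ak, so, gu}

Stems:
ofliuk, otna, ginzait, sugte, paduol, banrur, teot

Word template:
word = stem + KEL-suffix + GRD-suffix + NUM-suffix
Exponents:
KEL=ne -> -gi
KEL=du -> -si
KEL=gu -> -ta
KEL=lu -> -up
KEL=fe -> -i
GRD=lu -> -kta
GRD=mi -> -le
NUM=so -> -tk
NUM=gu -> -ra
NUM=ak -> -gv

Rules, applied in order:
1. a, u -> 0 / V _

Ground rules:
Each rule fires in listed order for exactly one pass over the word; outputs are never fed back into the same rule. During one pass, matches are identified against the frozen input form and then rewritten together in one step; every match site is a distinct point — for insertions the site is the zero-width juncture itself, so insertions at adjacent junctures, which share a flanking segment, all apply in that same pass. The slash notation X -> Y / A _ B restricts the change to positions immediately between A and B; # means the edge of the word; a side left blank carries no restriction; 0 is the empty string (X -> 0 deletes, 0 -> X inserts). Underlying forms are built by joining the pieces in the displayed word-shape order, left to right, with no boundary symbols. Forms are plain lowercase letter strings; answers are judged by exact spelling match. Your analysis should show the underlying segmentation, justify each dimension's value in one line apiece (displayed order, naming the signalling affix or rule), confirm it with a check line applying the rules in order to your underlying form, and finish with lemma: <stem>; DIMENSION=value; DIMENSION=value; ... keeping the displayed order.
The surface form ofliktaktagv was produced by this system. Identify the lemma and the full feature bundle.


underlying: ofliuk-ta-kta-gv
KEL=gu - signalled by the affix -ta
GRD=lu - signalled by the affix -kta
NUM=ak - signalled by the affix -gv
check: ofliuktaktagv -> ofliktaktagv
lemma: ofliuk; KEL=gu; GRD=lu; NUM=ak


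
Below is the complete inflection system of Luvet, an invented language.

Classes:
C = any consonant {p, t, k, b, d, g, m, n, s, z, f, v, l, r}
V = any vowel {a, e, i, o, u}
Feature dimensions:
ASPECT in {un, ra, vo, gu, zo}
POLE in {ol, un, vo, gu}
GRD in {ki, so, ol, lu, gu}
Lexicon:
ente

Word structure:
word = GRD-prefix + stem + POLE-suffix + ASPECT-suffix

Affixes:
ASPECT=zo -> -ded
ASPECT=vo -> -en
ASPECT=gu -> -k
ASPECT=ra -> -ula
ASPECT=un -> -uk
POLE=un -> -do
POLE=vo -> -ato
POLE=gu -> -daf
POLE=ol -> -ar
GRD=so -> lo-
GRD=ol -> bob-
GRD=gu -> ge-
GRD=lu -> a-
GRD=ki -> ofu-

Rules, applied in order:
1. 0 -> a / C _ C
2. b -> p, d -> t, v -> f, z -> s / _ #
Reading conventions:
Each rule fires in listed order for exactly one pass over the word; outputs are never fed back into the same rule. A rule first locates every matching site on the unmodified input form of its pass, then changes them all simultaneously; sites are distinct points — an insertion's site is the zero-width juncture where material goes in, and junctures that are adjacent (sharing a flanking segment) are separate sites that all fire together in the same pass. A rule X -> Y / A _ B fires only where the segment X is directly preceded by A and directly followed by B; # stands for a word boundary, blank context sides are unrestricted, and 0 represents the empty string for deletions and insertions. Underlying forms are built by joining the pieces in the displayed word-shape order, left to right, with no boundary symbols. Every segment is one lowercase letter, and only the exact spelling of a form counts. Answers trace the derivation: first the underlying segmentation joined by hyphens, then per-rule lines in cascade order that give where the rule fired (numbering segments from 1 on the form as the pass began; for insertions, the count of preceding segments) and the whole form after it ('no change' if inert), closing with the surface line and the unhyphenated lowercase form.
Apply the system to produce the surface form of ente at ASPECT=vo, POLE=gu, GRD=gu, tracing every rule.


underlying: ge-ente-daf-en
1. 0 -> a / C _ C: inserts after position(s) 4: geenatedafen
2. b -> p, d -> t, v -> f, z -> s / _ #: no change
surface: geenatedafen


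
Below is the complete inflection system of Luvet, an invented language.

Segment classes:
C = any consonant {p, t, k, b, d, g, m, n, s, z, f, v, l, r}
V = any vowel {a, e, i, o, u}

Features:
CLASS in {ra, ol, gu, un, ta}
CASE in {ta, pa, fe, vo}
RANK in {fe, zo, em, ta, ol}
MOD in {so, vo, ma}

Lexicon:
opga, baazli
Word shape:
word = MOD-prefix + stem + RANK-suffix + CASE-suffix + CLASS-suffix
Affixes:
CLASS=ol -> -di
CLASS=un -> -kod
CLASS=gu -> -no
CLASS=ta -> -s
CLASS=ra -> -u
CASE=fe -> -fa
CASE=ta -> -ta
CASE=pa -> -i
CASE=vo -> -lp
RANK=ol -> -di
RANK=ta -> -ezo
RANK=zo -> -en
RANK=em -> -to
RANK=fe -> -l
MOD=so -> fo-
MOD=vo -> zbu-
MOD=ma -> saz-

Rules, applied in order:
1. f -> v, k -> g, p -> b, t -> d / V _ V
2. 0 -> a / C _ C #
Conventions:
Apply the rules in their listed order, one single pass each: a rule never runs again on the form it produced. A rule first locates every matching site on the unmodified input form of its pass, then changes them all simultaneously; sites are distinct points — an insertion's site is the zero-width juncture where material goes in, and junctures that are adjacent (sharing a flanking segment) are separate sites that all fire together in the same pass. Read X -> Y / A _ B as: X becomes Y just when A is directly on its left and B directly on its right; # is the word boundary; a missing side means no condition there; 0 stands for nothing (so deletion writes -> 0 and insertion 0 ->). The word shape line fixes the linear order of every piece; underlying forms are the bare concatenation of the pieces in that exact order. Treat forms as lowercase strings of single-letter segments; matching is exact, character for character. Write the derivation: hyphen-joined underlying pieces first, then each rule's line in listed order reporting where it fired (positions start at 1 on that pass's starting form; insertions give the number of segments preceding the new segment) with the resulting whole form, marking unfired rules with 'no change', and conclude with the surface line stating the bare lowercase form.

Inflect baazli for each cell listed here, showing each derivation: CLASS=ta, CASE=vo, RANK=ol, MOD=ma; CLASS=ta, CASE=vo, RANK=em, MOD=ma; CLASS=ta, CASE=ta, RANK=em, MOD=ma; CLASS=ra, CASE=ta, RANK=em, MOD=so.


cell CLASS=ta, CASE=vo, RANK=ol, MOD=ma:
underlying: saz-baazli-di-lp-s
1. f -> v, k -> g, p -> b, t -> d / V _ V: no change
2. 0 -> a / C _ C #: inserts after position(s) 13: sazbaazlidilpas
surface: sazbaazlidilpas

cell CLASS=ta, CASE=vo, RANK=em, MOD=ma:
underlying: saz-baazli-to-lp-s
1. f -> v, k -> g, p -> b, t -> d / V _ V: fires at position(s) 10: sazbaazlidolps
2. 0 -> a / C _ C #: inserts after position(s) 13: sazbaazlidolpas
surface: sazbaazlidolpas

cell CLASS=ta, CASE=ta, RANK=em, MOD=ma:
underlying: saz-baazli-to-ta-s
1. f -> v, k -> g, p -> b, t -> d / V _ V: fires at position(s) 10, 12: sazbaazlidodas
2. 0 -> a / C _ C #: no change
surface: sazbaazlidodas

cell CLASS=ra, CASE=ta, RANK=em, MOD=so:
underlying: fo-baazli-to-ta-u
1. f -> v, k -> g, p -> b, t -> d / V _ V: fires at position(s) 9, 11: fobaazlidodau
2. 0 -> a / C _ C #: no change
surface: fobaazlidodau


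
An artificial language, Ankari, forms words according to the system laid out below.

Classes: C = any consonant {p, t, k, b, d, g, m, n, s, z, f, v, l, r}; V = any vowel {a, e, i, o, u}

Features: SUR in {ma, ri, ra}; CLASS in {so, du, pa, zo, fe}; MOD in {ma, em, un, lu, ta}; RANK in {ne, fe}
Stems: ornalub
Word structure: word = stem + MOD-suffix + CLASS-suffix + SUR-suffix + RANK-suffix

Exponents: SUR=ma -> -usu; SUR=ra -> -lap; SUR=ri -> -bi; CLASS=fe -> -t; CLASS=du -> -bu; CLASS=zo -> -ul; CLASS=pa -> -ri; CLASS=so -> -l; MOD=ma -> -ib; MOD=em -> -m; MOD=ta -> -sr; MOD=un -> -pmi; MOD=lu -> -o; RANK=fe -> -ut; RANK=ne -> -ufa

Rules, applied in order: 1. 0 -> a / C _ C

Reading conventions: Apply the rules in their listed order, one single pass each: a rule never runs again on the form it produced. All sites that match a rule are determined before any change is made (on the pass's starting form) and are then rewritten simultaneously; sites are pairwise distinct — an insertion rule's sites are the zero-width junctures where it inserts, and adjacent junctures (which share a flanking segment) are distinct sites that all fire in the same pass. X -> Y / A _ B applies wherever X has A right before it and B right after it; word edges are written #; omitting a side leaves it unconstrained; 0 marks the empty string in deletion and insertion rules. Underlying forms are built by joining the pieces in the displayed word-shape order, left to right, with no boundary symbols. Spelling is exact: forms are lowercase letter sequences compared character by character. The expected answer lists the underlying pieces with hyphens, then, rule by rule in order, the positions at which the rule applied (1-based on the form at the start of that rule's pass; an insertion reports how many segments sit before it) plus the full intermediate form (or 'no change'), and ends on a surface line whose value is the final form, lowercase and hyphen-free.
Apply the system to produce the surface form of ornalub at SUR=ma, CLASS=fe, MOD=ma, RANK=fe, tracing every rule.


underlying: ornalub-ib-t-usu-ut
1. 0 -> a / C _ C: inserts after position(s) 2, 9: oranalubibatusuut
surface: oranalubibatusuut


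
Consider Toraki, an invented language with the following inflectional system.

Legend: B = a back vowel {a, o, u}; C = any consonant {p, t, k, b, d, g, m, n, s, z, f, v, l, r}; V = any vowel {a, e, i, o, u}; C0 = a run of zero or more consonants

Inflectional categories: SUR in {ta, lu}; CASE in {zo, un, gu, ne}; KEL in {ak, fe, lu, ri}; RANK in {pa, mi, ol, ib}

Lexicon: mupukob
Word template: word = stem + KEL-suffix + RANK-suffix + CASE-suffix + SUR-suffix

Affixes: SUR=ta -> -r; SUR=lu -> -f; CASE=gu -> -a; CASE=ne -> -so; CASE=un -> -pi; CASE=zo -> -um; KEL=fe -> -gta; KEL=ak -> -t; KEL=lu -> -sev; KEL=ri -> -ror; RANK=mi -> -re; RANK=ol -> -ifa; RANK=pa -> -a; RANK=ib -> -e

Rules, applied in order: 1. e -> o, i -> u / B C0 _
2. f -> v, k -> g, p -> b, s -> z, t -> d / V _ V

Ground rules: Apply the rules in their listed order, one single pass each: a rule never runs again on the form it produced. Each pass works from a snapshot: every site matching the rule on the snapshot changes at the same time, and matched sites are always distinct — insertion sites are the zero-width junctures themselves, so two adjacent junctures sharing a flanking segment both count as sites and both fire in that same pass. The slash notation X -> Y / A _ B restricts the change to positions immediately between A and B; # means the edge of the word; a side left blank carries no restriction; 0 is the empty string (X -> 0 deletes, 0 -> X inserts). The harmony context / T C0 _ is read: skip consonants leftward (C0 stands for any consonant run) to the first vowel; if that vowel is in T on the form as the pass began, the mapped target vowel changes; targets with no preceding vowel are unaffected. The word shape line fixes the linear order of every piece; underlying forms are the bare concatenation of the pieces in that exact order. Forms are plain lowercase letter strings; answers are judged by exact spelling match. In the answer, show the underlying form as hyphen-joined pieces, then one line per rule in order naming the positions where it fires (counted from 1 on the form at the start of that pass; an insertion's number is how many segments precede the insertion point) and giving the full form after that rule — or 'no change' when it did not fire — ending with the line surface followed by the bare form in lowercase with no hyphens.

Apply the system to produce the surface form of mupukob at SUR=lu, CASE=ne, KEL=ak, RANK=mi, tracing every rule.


underlying: mupukob-t-re-so-f
1. e -> o, i -> u / B C0 _: fires at position(s) 10: mupukobtrosof
2. f -> v, k -> g, p -> b, s -> z, t -> d / V _ V: fires at position(s) 3, 5, 11: mubugobtrozof
surface: mubugobtrozof


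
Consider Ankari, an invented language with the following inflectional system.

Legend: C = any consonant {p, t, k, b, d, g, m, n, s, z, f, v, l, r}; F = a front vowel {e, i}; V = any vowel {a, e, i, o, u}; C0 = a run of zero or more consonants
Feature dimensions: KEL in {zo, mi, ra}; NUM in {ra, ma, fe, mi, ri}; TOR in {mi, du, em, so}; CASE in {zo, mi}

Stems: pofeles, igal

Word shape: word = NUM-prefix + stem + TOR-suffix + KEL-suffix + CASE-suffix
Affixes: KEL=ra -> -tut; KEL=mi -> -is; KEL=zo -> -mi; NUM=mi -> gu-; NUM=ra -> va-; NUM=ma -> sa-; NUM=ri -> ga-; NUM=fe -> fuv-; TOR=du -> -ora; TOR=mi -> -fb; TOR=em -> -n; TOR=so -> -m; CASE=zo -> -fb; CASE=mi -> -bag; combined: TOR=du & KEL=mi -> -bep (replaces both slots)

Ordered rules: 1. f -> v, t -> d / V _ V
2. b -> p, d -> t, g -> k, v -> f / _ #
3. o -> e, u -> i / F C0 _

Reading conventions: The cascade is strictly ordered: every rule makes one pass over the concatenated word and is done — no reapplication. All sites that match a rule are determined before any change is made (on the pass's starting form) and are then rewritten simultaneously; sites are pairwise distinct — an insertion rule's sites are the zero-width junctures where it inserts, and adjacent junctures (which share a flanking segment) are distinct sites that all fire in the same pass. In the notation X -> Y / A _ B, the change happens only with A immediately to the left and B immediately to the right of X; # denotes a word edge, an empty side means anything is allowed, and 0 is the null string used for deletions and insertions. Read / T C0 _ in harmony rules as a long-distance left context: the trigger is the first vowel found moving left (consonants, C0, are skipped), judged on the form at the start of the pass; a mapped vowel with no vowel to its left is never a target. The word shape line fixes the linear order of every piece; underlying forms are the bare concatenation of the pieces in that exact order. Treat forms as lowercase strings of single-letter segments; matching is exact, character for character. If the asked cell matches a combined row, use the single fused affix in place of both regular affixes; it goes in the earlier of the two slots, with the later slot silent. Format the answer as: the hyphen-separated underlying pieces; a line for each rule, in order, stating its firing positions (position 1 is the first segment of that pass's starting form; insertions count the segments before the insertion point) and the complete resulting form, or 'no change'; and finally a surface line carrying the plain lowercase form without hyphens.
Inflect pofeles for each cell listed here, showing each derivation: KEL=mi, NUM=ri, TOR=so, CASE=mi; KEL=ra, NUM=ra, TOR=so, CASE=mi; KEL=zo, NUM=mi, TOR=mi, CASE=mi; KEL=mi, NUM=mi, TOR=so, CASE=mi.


cell KEL=mi, NUM=ri, TOR=so, CASE=mi:
underlying: ga-pofeles-m-is-bag
1. f -> v, t -> d / V _ V: fires at position(s) 5: gapovelesmisbag
2. b -> p, d -> t, g -> k, v -> f / _ #: fires at position(s) 15: gapovelesmisbak
3. o -> e, u -> i / F C0 _: no change
surface: gapovelesmisbak

cell KEL=ra, NUM=ra, TOR=so, CASE=mi:
underlying: va-pofeles-m-tut-bag
1. f -> v, t -> d / V _ V: fires at position(s) 5: vapovelesmtutbag
2. b -> p, d -> t, g -> k, v -> f / _ #: fires at position(s) 16: vapovelesmtutbak
3. o -> e, u -> i / F C0 _: fires at position(s) 12: vapovelesmtitbak
surface: vapovelesmtitbak

cell KEL=zo, NUM=mi, TOR=mi, CASE=mi:
underlying: gu-pofeles-fb-mi-bag
1. f -> v, t -> d / V _ V: fires at position(s) 5: gupovelesfbmibag
2. b -> p, d -> t, g -> k, v -> f / _ #: fires at position(s) 16: gupovelesfbmibak
3. o -> e, u -> i / F C0 _: no change
surface: gupovelesfbmibak

cell KEL=mi, NUM=mi, TOR=so, CASE=mi:
underlying: gu-pofeles-m-is-bag
1. f -> v, t -> d / V _ V: fires at position(s) 5: gupovelesmisbag
2. b -> p, d -> t, g -> k, v -> f / _ #: fires at position(s) 15: gupovelesmisbak
3. o -> e, u -> i / F C0 _: no change
surface: gupovelesmisbak
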